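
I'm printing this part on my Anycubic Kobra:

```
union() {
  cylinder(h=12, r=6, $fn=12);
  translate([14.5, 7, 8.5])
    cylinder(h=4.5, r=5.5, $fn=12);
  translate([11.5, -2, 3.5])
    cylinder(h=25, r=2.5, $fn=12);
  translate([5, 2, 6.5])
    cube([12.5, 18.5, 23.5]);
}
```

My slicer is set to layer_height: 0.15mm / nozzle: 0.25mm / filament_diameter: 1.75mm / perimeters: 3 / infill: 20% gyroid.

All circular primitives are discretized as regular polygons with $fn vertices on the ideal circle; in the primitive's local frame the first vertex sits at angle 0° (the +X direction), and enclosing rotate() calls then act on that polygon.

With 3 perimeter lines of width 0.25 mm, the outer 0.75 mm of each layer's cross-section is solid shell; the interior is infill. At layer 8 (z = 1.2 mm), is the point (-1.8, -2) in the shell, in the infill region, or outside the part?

infill

At z = 1.2 mm: the r=6 cylinder contributes a regular 12-gon of circumradius 6; the cylinder at (14.5, 7) does not reach this height (z outside [8.5, 13]); the cylinder at (11.5, -2) is absent (z outside [3.5, 28.5]); the cube at (5, 2) is absent (z outside [6.5, 30]); Merging all regions: only the r=6 cylinder is present, so the union is just that shape — 1 connected region. Overall, the cross-section is a single solid region. The nearest boundary edge runs (-5.20, -3.00)→(-3.00, -5.20); distance from the point to it = 3.11 mm. The point is inside the cross-section and 3.11 mm from the nearest boundary — more than the 0.75 mm shell width (3 × 0.25), so it's in the infill interior.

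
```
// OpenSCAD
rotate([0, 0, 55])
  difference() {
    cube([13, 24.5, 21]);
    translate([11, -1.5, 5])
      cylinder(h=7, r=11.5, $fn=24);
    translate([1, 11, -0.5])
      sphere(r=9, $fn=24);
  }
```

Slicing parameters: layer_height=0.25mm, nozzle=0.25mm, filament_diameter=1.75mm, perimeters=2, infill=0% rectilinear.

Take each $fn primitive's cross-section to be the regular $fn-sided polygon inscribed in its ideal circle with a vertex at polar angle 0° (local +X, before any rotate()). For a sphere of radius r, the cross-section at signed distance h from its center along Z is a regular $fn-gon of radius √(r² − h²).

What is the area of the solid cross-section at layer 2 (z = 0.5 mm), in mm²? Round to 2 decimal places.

At z = 0.5 mm: the cube is present — its section is the full 13×24.5 rectangle (area 318.50 mm²); the cylinder at (11, -1.5) does not reach this height (z outside [5, 12]); the sphere at (1, 11): section is a regular 24-gon, circumradius = √(r²−h²) = √(9²−1²) = 8.944 (area = (24/2)·8.944²·sin(360°/24) = 248.47 mm²); After the difference (first − rest): starting from the 13×24.5 cube (318.50 mm²), the r=9 sphere at (1, 11) partially overlaps it — only the 141.99 mm² overlap (of its 248.47 mm²) is removed, clipping the outline — area = 176.51 mm²; (whole slice rotated 55° about Z — lengths, areas and connectivity unchanged). Overall, the cross-section is a single solid region. Net area = 176.51 mm².

176.51 mm²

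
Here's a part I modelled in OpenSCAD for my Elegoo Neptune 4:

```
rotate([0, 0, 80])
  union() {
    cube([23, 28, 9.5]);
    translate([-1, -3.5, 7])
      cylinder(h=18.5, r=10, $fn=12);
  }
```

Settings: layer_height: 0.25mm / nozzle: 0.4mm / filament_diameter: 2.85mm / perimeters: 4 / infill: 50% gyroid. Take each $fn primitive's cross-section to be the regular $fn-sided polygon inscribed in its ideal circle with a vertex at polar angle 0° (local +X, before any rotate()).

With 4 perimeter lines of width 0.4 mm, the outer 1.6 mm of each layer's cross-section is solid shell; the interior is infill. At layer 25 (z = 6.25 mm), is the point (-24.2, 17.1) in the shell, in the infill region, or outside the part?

At z = 6.25 mm: the cube (footprint 23×28) is included at this height; the cylinder at (-1, -3.5) does not reach this height (z outside [7, 25.5]); Taking the union: only the 23×28 cube is present, so the union is just that shape — 1 connected region; (rotated 80° about Z; rotation is an isometry so areas/perimeters/island counts are preserved). Overall, the cross-section is a single solid region. Undo the 80° rotation: the query point maps to (12.638, 26.802) in the un-rotated model frame. The nearest boundary edge runs (23.00, 28.00)→(0.00, 28.00); distance from the point to it = 1.20 mm. The point is inside the cross-section, 1.20 mm from the nearest boundary — within the 1.6 mm shell band (4 × 0.4).

shell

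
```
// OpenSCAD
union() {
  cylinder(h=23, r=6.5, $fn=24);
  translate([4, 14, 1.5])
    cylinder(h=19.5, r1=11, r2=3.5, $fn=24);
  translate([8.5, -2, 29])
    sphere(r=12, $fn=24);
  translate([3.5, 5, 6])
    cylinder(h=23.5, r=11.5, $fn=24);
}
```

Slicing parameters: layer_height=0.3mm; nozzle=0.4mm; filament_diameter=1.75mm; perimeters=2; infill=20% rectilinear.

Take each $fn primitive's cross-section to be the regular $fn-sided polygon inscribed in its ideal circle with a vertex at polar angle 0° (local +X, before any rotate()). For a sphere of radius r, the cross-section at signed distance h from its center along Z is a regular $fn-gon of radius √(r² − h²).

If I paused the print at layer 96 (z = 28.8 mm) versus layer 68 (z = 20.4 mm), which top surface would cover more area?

layer 96 (z = 28.8 mm)

Layer 96 (z = 28.8): the cylinder is absent (z outside [0, 23]); the cone at (4, 14) is not intersected at this z (z outside [1.5, 21]); the r=12 sphere at (8.5, -2) slices to a regular 24-gon of circumradius 11.998 (√(r²−h²) with h=0.2 from center) (area = (24/2)·11.998²·sin(360°/24) = 447.12 mm²); the r=11.5 cylinder at (3.5, 5) contributes a regular 24-gon of circumradius 11.5 (area = (24/2)·11.500²·sin(360°/24) = 410.75 mm²); Taking the union: the regions partially overlap — summed areas 857.86 mm² minus the doubly-counted overlap 232.23 mm² gives 625.63 mm² — area = 625.63 mm². So its area = 625.63 mm². Layer 68 (z = 20.4): the r=6.5 cylinder contributes a regular 24-gon of circumradius 6.5 (area = (24/2)·6.500²·sin(360°/24) = 131.22 mm²); the cone at (4, 14) (r1=11→r2=3.5) has section circumradius 3.731 here — a regular 24-gon (area = (24/2)·3.731²·sin(360°/24) = 43.23 mm²); the r=12 sphere at (8.5, -2) contributes a regular 24-gon of circumradius √(12²−8.6²) = 8.369 (area = (24/2)·8.369²·sin(360°/24) = 217.53 mm²); the cylinder at (3.5, 5): section is a regular 24-gon, circumradius r=11.5 (area = (24/2)·11.500²·sin(360°/24) = 410.75 mm²); Combining (union): the regions partially overlap — summed areas 802.73 mm² minus the doubly-counted overlap 298.24 mm² gives 504.49 mm² — area = 504.49 mm². So its area = 504.49 mm². Layer 96 is larger (625.63 vs 504.49 mm²).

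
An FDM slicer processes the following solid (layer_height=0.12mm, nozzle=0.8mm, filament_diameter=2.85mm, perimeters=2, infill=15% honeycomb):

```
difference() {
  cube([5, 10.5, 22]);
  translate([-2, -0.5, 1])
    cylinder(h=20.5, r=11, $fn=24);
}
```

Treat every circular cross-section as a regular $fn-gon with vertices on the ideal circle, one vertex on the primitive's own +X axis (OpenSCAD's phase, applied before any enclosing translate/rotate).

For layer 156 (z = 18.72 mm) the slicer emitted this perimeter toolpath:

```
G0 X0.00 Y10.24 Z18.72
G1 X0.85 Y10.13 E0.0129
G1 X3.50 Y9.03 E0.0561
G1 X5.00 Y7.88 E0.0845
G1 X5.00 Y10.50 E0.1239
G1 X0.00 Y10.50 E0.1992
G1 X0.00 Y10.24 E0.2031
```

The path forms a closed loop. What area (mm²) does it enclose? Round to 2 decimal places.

5.77 mm²

Apply the shoelace formula to the sequence of (X, Y) vertices; enclosed area = 5.77 mm².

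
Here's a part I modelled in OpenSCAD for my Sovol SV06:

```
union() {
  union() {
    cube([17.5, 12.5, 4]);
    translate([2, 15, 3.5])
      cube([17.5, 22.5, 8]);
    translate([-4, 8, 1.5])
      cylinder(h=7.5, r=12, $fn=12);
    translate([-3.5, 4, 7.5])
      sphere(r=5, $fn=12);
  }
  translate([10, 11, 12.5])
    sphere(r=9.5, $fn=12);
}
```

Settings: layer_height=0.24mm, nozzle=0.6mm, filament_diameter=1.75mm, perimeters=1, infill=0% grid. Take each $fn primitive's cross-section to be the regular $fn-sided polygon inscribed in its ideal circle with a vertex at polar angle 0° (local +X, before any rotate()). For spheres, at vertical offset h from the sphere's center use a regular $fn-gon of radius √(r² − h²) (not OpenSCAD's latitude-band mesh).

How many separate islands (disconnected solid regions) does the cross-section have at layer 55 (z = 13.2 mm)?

At z = 13.2 mm: the cube is absent (z outside [0, 4]); the cube at (2, 15) does not reach this height (z outside [3.5, 11.5]); the cylinder at (-4, 8) is not intersected at this z (z outside [1.5, 9]); the sphere at (-3.5, 4) is absent (|z−center|=5.700 > r=5); Taking the union: nothing is present at this height; the sphere at (10, 11): section is a regular 12-gon, circumradius = √(r²−h²) = √(9.5²−0.7²) = 9.474; Merging all regions: only the r=9.5 sphere at (10, 11) is present, so the union is just that shape — 1 connected region. Overall, the cross-section is a single solid region. Island count = 1.

1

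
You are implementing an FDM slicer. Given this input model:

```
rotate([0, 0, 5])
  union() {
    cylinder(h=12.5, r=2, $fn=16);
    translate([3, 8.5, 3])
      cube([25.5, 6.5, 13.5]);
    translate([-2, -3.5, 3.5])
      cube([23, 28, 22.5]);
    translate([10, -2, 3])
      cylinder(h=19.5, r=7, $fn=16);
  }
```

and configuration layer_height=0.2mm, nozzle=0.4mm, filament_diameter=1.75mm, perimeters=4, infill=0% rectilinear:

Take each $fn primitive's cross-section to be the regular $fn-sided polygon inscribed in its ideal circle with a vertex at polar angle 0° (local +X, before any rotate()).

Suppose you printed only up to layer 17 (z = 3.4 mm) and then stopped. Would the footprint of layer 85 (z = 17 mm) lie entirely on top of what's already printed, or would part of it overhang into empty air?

Compare the two slices. At z = 3.4: the r=2 cylinder contributes a regular 16-gon of circumradius 2 (area = (16/2)·2.000²·sin(360°/16) = 12.25 mm²); the cube at (3, 8.5) is present — its section is the full 25.5×6.5 rectangle (area 165.75 mm²); the cube at (-2, -3.5) is absent (z outside [3.5, 26]); the cylinder at (10, -2): section is a regular 16-gon, circumradius r=7 (area = (16/2)·7.000²·sin(360°/16) = 150.01 mm²); Merging all regions: the 3 present regions are separate (no shared area or edge), so areas and boundary lengths simply add and each stays a separate island — area = 328.01 mm²; (whole slice rotated 5° about Z — lengths, areas and connectivity unchanged). At z = 17: the cylinder does not reach this height (z outside [0, 12.5]); the cube at (3, 8.5) is not intersected at this z (z outside [3, 16.5]); the cube at (-2, -3.5) is present — its section is the full 23×28 rectangle (area 644.00 mm²); the r=7 cylinder at (10, -2) contributes a regular 16-gon of circumradius 7 (area = (16/2)·7.000²·sin(360°/16) = 150.01 mm²); Taking the union: the regions partially overlap — summed areas 794.01 mm² minus the doubly-counted overlap 95.56 mm² gives 698.45 mm² — area = 698.45 mm²; (rotated 5° about Z; rotation is an isometry so areas/perimeters/island counts are preserved). Checking containment: at z = 17 the cross-section extends beyond the z = 3.4 cross-section by about 419.20 mm².

part overhangs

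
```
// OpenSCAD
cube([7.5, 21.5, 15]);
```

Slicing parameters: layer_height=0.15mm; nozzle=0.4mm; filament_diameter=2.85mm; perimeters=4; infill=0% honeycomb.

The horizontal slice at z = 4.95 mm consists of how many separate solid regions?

At z = 4.95 mm: the cube is present — its section is the full 7.5×21.5 rectangle. The result has 1 disconnected region.

1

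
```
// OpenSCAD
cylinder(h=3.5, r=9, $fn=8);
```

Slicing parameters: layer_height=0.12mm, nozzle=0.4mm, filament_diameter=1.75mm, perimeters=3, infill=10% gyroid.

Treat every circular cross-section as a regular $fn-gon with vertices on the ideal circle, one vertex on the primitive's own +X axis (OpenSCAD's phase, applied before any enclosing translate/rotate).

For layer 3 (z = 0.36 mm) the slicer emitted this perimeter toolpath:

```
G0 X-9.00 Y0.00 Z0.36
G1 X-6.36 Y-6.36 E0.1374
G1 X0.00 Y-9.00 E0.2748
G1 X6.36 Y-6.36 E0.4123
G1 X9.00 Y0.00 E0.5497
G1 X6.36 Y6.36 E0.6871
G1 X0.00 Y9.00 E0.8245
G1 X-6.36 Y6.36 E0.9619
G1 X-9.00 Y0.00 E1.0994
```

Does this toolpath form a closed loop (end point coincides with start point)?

Start point (G0): (-9.00, 0.00). End point (last G1): the path returns to the start — closed.

yes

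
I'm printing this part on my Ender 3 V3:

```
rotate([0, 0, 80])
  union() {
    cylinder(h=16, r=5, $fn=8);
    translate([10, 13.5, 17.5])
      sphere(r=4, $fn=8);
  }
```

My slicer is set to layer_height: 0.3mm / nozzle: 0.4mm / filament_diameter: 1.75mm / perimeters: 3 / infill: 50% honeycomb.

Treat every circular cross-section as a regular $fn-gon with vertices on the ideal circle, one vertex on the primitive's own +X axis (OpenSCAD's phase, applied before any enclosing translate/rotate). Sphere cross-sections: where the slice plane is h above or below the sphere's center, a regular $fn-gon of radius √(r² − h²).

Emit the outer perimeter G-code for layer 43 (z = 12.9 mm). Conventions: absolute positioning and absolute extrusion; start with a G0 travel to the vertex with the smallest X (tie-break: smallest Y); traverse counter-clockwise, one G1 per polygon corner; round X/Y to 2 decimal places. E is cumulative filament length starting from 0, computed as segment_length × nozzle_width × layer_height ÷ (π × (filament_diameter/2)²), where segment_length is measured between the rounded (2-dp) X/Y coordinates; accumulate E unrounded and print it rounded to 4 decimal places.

At z = 12.9 mm: the r=5 cylinder contributes a regular 8-gon of circumradius 5; the sphere at (10, 13.5) is absent (|z−center|=4.600 > r=4); Taking the union: only the r=5 cylinder is present, so the union is just that shape — 1 connected region; (whole slice rotated 80° about Z — lengths, areas and connectivity unchanged). The outline is a single polygon with 8 vertices. Extrusion per mm of travel: 0.4 × 0.3 / (π × 0.875²) = 0.049890. Accumulating E over each segment gives final E = 1.5275.

G0 X-4.92 Y0.87 Z12.90
G1 X-4.10 Y-2.87 E0.1910
G1 X-0.87 Y-4.92 E0.3819
G1 X2.87 Y-4.10 E0.5729
G1 X4.92 Y-0.87 E0.7638
G1 X4.10 Y2.87 E0.9548
G1 X0.87 Y4.92 E1.1456
G1 X-2.87 Y4.10 E1.3367
G1 X-4.92 Y0.87 E1.5275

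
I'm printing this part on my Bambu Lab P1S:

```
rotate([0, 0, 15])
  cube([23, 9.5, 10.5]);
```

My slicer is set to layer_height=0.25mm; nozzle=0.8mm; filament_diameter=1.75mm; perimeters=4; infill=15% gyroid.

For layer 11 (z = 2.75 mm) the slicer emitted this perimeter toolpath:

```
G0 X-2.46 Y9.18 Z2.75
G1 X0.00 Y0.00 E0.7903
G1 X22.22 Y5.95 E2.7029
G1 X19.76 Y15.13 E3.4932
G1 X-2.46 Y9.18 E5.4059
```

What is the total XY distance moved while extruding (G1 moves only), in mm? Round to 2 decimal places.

65.01 mm

Sum the Euclidean lengths of each G1 segment: total = 65.01 mm.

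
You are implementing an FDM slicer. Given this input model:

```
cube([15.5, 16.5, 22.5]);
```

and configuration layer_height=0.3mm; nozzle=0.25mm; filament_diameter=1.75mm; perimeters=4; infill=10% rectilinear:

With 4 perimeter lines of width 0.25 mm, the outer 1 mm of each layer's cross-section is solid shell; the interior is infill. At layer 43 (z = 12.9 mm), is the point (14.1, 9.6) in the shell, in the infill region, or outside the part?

At z = 12.9 mm: the 15.5×16.5 cube contributes its full rectangle. Overall, the cross-section is a single solid region. The nearest boundary edge runs (15.50, 0.00)→(15.50, 16.50); distance from the point to it = 1.40 mm. The point is inside the cross-section and 1.40 mm from the nearest boundary — more than the 1 mm shell width (4 × 0.25), so it's in the infill interior.

infill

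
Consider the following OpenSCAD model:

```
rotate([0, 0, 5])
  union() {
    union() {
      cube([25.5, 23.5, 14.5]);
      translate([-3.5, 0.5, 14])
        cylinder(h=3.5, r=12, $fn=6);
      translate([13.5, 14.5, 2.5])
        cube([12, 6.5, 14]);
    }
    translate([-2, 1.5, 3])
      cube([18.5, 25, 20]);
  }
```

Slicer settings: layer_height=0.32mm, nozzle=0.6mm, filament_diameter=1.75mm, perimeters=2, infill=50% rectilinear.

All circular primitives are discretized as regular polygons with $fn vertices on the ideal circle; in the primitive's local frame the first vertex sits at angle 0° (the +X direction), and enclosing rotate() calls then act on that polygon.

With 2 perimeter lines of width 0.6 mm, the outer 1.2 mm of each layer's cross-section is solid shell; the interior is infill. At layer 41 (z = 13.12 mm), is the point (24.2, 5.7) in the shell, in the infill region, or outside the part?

shell

At z = 13.12 mm: the 25.5×23.5 cube contributes its full rectangle; the cylinder at (-3.5, 0.5) does not reach this height (z outside [14, 17.5]); the cube at (13.5, 14.5) is present — its section is the full 12×6.5 rectangle; Taking the union: the 12×6.5 cube at (13.5, 14.5) lies entirely inside the 25.5×23.5 cube, so the union is just the 25.5×23.5 cube — 1 connected region; the 18.5×25 cube at (-2, 1.5) contributes its full rectangle; Combining (union): the regions partially overlap (shared area 363.00 mm²), so overlapping operands fuse into one piece — 1 connected region; (rotated 5° about Z; rotation is an isometry so areas/perimeters/island counts are preserved). Overall, the cross-section is a single solid region. Undo the 5° rotation: the query point maps to (24.605, 3.569) in the un-rotated model frame. The nearest boundary edge runs (25.50, 14.50)→(25.50, 0.00); distance from the point to it = 0.90 mm. The point is inside the cross-section, 0.90 mm from the nearest boundary — within the 1.2 mm shell band (2 × 0.6).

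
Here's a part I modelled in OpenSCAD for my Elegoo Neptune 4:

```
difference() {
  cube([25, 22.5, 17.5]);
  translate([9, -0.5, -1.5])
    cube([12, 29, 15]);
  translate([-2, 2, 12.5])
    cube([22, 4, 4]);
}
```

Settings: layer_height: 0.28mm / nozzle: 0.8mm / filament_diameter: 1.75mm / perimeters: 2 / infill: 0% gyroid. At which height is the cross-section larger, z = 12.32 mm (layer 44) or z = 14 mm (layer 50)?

Layer 44 (z = 12.32): the cube (footprint 25×22.5) is included at this height (area 562.50 mm²); the 12×29 cube at (9, -0.5) contributes its full rectangle (area 348.00 mm²); the cube at (-2, 2) does not reach this height (z outside [12.5, 16.5]); After the difference (first − rest): starting from the 25×22.5 cube (562.50 mm²), the 12×29 cube at (9, -0.5) partially overlaps it — only the 270.00 mm² overlap (of its 348.00 mm²) is removed, clipping the outline — area = 292.50 mm². So its area = 292.50 mm². Layer 50 (z = 14): the 25×22.5 cube contributes its full rectangle (area 562.50 mm²); the cube at (9, -0.5) is not intersected at this z (z outside [-1.5, 13.5]); the cube at (-2, 2) (footprint 22×4) is included at this height (area 88.00 mm²); After the difference (first − rest): starting from the 25×22.5 cube (562.50 mm²), the 22×4 cube at (-2, 2) partially overlaps it — only the 80.00 mm² overlap (of its 88.00 mm²) is removed, clipping the outline — area = 482.50 mm². So its area = 482.50 mm². Layer 50 is larger (482.50 vs 292.50 mm²).

layer 50 (z = 14 mm)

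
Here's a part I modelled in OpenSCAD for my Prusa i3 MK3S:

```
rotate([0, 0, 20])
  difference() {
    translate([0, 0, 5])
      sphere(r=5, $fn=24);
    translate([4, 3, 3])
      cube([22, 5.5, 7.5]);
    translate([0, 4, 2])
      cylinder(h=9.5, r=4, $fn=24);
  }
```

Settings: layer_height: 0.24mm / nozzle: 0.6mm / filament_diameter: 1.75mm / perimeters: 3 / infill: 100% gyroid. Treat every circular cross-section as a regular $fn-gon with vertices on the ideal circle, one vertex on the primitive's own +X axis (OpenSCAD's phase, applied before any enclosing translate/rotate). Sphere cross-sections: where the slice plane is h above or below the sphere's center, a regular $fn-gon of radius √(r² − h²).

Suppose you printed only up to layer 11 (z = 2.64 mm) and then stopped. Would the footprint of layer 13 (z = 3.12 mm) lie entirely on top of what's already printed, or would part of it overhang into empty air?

part overhangs

Compare the two slices. At z = 2.64: the r=5 sphere contributes a regular 24-gon of circumradius √(5²−2.36²) = 4.408 (area = (24/2)·4.408²·sin(360°/24) = 60.35 mm²); the cube at (4, 3) does not reach this height (z outside [3, 10.5]); the r=4 cylinder at (0, 4) gives a regular 24-gon of circumradius 4 (constant along its height) (area = (24/2)·4.000²·sin(360°/24) = 49.69 mm²); Subtracting the remaining from the first: starting from the r=5 sphere (60.35 mm²), the r=4 cylinder at (0, 4) partially overlaps it — only the 22.71 mm² overlap (of its 49.69 mm²) is removed, clipping the outline — area = 37.64 mm²; (rotated 20° about Z; rotation is an isometry so areas/perimeters/island counts are preserved). At z = 3.12: the r=5 sphere slices to a regular 24-gon of circumradius 4.633 (√(r²−h²) with h=1.88 from center) (area = (24/2)·4.633²·sin(360°/24) = 66.67 mm²); the 22×5.5 cube at (4, 3) contributes its full rectangle (area 121.00 mm²); the r=4 cylinder at (0, 4) contributes a regular 24-gon of circumradius 4 (area = (24/2)·4.000²·sin(360°/24) = 49.69 mm²); Subtracting the remaining from the first: starting from the r=5 sphere (66.67 mm²), the 22×5.5 cube at (4, 3) misses the remaining region (no effect); the r=4 cylinder at (0, 4) partially overlaps it — only the 24.65 mm² overlap (of its 49.69 mm²) is removed, clipping the outline — area = 42.02 mm²; (rotated 20° about Z; rotation is an isometry so areas/perimeters/island counts are preserved). Checking containment: at z = 3.12 the cross-section extends beyond the z = 2.64 cross-section by about 4.38 mm².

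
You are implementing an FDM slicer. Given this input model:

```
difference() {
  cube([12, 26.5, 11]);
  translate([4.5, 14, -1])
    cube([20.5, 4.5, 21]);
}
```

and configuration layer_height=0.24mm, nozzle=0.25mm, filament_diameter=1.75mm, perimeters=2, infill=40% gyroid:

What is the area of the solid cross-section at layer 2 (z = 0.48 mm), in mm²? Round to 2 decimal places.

284.25 mm²

At z = 0.48 mm: the 12×26.5 cube contributes its full rectangle (area 318.00 mm²); the 20.5×4.5 cube at (4.5, 14) contributes its full rectangle (area 92.25 mm²); After the difference (first − rest): starting from the 12×26.5 cube (318.00 mm²), the 20.5×4.5 cube at (4.5, 14) partially overlaps it — only the 33.75 mm² overlap (of its 92.25 mm²) is removed, clipping the outline — area = 284.25 mm². Overall, the cross-section is a single solid region. Net area = 284.25 mm².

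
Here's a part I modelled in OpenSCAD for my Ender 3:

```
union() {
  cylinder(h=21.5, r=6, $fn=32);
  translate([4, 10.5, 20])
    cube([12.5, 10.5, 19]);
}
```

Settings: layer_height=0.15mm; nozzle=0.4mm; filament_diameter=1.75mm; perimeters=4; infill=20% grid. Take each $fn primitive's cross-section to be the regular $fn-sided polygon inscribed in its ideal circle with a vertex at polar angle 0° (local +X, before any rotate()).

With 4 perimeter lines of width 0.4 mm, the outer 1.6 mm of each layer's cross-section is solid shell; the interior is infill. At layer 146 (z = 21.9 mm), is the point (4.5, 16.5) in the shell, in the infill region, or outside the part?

At z = 21.9 mm: the cylinder does not reach this height (z outside [0, 21.5]); the cube at (4, 10.5) (footprint 12.5×10.5) is included at this height; Combining (union): only the 12.5×10.5 cube at (4, 10.5) is present, so the union is just that shape — 1 connected region. Overall, the cross-section is a single solid region. The nearest boundary edge runs (4.00, 21.00)→(4.00, 10.50); distance from the point to it = 0.50 mm. The point is inside the cross-section, 0.50 mm from the nearest boundary — within the 1.6 mm shell band (4 × 0.4).

shell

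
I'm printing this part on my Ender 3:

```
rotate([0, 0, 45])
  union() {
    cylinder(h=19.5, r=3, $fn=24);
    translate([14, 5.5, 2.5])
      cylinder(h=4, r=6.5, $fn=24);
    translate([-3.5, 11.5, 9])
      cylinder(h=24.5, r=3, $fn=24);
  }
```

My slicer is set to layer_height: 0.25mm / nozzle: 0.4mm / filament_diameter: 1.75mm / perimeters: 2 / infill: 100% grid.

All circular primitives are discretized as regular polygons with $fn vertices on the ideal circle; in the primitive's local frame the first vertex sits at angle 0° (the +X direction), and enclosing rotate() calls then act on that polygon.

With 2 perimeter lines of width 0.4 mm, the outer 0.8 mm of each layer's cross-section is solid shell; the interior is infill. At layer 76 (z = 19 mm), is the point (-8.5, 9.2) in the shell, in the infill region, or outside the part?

outside

At z = 19 mm: the r=3 cylinder gives a regular 24-gon of circumradius 3 (constant along its height); the cylinder at (14, 5.5) is not intersected at this z (z outside [2.5, 6.5]); the r=3 cylinder at (-3.5, 11.5) gives a regular 24-gon of circumradius 3 (constant along its height); Taking the union: the 2 present regions are separate (no shared area or edge), so areas and boundary lengths simply add and each stays a separate island — 2 connected regions; (whole slice rotated 45° about Z — lengths, areas and connectivity unchanged). Overall, the cross-section has 2 separate islands. Undo the 45° rotation: the query point maps to (0.495, 12.516) in the un-rotated model frame. The nearest boundary edge runs (-0.90, 13.00)→(-0.60, 12.28); distance from the point to it = 1.12 mm. The point is not inside any of the regions above, so it lies outside the cross-section (1.12 mm from the nearest boundary).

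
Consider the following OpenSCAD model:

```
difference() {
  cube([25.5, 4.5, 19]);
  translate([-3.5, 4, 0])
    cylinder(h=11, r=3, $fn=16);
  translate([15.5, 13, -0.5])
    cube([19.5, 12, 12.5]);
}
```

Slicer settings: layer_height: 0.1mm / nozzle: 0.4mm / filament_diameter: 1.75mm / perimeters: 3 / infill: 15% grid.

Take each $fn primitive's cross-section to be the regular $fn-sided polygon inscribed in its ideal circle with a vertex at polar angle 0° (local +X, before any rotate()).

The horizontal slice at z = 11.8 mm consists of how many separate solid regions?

1

At z = 11.8 mm: the cube (footprint 25.5×4.5) is included at this height; the cylinder at (-3.5, 4) is not intersected at this z (z outside [0, 11]); the cube at (15.5, 13) (footprint 19.5×12) is included at this height; Subtracting the remaining from the first: starting from the 25.5×4.5 cube, the 19.5×12 cube at (15.5, 13) misses the remaining region (no effect) — 1 connected region. The result has 1 disconnected region.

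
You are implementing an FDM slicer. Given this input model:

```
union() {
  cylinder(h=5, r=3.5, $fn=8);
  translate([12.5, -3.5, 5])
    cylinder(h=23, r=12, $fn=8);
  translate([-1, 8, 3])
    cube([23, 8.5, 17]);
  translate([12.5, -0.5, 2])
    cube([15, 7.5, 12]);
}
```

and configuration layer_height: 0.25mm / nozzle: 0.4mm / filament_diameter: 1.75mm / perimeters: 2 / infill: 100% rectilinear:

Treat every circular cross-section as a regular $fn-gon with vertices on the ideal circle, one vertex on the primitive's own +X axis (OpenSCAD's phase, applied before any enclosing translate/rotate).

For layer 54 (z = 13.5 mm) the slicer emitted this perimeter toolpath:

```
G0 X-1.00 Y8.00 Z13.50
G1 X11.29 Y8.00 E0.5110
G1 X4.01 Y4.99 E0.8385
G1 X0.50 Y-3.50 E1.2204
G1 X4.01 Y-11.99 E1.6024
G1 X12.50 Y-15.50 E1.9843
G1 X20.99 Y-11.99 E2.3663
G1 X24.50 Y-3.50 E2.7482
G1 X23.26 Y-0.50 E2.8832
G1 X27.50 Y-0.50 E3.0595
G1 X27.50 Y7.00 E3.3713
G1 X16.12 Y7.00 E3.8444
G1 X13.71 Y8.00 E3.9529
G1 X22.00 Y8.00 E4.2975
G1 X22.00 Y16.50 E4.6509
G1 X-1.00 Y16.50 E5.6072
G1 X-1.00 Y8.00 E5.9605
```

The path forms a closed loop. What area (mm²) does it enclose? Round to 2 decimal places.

649.89 mm²

Apply the shoelace formula to the sequence of (X, Y) vertices; enclosed area = 649.89 mm².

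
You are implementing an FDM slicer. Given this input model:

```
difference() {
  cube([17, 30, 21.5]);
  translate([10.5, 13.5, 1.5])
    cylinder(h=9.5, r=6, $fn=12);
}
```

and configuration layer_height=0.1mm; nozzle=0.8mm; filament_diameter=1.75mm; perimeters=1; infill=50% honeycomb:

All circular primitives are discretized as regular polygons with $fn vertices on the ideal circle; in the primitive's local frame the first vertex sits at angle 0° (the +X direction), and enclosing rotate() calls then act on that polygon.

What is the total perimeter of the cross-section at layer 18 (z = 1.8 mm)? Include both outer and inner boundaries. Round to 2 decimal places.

At z = 1.8 mm: the 17×30 cube contributes its full rectangle (perimeter 94.00 mm); the r=6 cylinder at (10.5, 13.5) gives a regular 12-gon of circumradius 6 (constant along its height) (perimeter = 2·12·6.000·sin(180°/12) = 37.27 mm); After the difference (first − rest): starting from the 17×30 cube, the r=6 cylinder at (10.5, 13.5) lies wholly inside it (removes its full 108.00 mm² and its 37.27 mm outline becomes a hole wall) — boundary (outer + 1 inner loop) = 131.27 mm. Overall, the cross-section is one region with 1 hole. Total boundary length (outer + inner) = 131.27 mm.

131.27 mm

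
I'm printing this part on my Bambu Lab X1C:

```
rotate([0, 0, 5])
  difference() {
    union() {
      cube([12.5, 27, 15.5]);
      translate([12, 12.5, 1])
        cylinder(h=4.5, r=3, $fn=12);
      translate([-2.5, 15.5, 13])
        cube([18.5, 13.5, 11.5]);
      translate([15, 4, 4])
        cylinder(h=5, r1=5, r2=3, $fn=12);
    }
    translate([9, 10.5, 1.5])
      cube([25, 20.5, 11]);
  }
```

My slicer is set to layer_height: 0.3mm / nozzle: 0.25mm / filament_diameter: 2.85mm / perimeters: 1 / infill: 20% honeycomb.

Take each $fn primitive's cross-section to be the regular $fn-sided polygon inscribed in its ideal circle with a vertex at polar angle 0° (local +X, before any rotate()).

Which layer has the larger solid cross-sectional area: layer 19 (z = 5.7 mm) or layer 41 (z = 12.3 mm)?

layer 19 (z = 5.7 mm)

Layer 19 (z = 5.7): the cube is present — its section is the full 12.5×27 rectangle (area 337.50 mm²); the cylinder at (12, 12.5) is absent (z outside [1, 5.5]); the cube at (-2.5, 15.5) does not reach this height (z outside [13, 24.5]); the cone at (15, 4) contributes a regular 12-gon of circumradius 4.320 (interpolated between r1=5 and r2=3 at t=0.340) (area = (12/2)·4.320²·sin(360°/12) = 55.99 mm²); Combining (union): the regions partially overlap — summed areas 393.49 mm² minus the doubly-counted overlap 8.15 mm² gives 385.33 mm² — area = 385.33 mm²; the cube at (9, 10.5) (footprint 25×20.5) is included at this height (area 512.50 mm²); After the difference (first − rest): starting from that combined region (385.33 mm²), the 25×20.5 cube at (9, 10.5) partially overlaps it — only the 57.75 mm² overlap (of its 512.50 mm²) is removed, clipping the outline — area = 327.58 mm²; (rotated 5° about Z; rotation is an isometry so areas/perimeters/island counts are preserved). So its area = 327.58 mm². Layer 41 (z = 12.3): the cube (footprint 12.5×27) is included at this height (area 337.50 mm²); the cylinder at (12, 12.5) does not reach this height (z outside [1, 5.5]); the cube at (-2.5, 15.5) is not intersected at this z (z outside [13, 24.5]); the cone at (15, 4) is absent (z outside [4, 9]); Merging all regions: only the 12.5×27 cube is present, so the union is just that shape — area = 337.50 mm²; the cube at (9, 10.5) is present — its section is the full 25×20.5 rectangle (area 512.50 mm²); Taking the first minus the rest: starting from the result so far (337.50 mm²), the 25×20.5 cube at (9, 10.5) partially overlaps it — only the 57.75 mm² overlap (of its 512.50 mm²) is removed, clipping the outline — area = 279.75 mm²; (rotated 5° about Z; rotation is an isometry so areas/perimeters/island counts are preserved). So its area = 279.75 mm². Layer 19 is larger (327.58 vs 279.75 mm²).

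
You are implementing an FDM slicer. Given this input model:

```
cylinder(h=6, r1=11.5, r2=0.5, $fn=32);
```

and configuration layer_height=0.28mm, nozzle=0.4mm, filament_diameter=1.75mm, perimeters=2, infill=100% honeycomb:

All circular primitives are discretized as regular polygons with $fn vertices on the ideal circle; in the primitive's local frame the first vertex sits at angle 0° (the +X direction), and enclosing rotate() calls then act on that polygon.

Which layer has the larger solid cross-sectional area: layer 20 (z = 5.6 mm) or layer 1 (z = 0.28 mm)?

layer 1 (z = 0.28 mm)

Layer 20 (z = 5.6): the cone: at t=0.933 of its height the radius interpolates to r₁+(r₂−r₁)t = 1.233, giving a regular 32-gon of that circumradius (area = (32/2)·1.233²·sin(360°/32) = 4.75 mm²). So its area = 4.75 mm². Layer 1 (z = 0.28): the cone contributes a regular 32-gon of circumradius 10.987 (interpolated between r1=11.5 and r2=0.5 at t=0.047) (area = (32/2)·10.987²·sin(360°/32) = 376.78 mm²). So its area = 376.78 mm². Layer 1 is larger (376.78 vs 4.75 mm²).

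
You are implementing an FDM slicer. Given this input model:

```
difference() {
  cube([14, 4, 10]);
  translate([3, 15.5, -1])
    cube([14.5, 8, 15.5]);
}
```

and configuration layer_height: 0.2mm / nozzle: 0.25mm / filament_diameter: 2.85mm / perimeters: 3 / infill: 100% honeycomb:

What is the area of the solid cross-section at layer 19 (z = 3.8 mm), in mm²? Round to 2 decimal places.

56.00 mm²

At z = 3.8 mm: the cube is present — its section is the full 14×4 rectangle (area 56.00 mm²); the cube at (3, 15.5) (footprint 14.5×8) is included at this height (area 116.00 mm²); Subtracting the remaining from the first: starting from the 14×4 cube (56.00 mm²), the 14.5×8 cube at (3, 15.5) misses the remaining region (no effect) — area = 56.00 mm². Overall, the cross-section is a single solid region. Net area = 56.00 mm².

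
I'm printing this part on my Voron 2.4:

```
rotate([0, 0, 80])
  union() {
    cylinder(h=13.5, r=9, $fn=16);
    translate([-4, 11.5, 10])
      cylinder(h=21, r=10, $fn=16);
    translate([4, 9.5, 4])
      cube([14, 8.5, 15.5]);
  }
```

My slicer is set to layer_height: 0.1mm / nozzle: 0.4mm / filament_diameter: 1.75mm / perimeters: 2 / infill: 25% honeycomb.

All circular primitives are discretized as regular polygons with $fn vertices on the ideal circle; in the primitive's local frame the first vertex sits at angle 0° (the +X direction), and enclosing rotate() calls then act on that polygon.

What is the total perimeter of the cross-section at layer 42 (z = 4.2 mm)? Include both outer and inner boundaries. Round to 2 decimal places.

At z = 4.2 mm: the r=9 cylinder contributes a regular 16-gon of circumradius 9 (perimeter = 2·16·9.000·sin(180°/16) = 56.19 mm); the cylinder at (-4, 11.5) is not intersected at this z (z outside [10, 31]); the cube at (4, 9.5) (footprint 14×8.5) is included at this height (perimeter 45.00 mm); Merging all regions: the 2 present regions are separate (no shared area or edge), so areas and boundary lengths simply add and each stays a separate island — boundary = 101.19 mm; (whole slice rotated 80° about Z — lengths, areas and connectivity unchanged). Overall, the cross-section has 2 separate islands. Total boundary length (outer) = 101.19 mm.

101.19 mm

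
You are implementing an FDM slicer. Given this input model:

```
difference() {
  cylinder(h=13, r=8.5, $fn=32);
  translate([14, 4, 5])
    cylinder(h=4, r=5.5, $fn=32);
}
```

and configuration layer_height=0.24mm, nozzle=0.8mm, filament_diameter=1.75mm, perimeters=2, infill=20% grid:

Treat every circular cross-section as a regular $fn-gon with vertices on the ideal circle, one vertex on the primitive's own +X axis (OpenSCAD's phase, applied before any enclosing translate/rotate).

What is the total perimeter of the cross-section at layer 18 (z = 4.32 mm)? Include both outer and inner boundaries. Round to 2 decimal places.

At z = 4.32 mm: the r=8.5 cylinder contributes a regular 32-gon of circumradius 8.5 (perimeter = 2·32·8.500·sin(180°/32) = 53.32 mm); the cylinder at (14, 4) is absent (z outside [5, 9]); Subtracting the remaining from the first: none of the subtracted shapes is present at this height, so the r=8.5 cylinder is unchanged — boundary = 53.32 mm. Overall, the cross-section is a single solid region. Total boundary length (outer) = 53.32 mm.

53.32 mm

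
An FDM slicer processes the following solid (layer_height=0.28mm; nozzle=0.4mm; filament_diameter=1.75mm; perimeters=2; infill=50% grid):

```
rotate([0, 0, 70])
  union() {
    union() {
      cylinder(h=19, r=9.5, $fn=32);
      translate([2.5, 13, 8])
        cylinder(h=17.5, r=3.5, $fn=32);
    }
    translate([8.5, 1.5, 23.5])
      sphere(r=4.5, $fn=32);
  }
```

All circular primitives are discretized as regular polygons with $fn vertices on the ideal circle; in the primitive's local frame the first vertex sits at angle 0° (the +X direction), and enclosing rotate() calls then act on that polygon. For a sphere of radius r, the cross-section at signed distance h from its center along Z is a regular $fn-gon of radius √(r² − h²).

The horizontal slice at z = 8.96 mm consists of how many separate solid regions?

2

At z = 8.96 mm: the cylinder: section is a regular 32-gon, circumradius r=9.5; the cylinder at (2.5, 13): section is a regular 32-gon, circumradius r=3.5; Taking the union: the 2 present regions are separate (no shared area or edge), so areas and boundary lengths simply add and each stays a separate island — 2 connected regions; the sphere at (8.5, 1.5) does not reach this height (|z−center|=14.540 > r=4.5); Combining (union): only the result so far is present, so the union is just that shape — 2 connected regions; (rotated 70° about Z; rotation is an isometry so areas/perimeters/island counts are preserved). The result has 2 disconnected regions.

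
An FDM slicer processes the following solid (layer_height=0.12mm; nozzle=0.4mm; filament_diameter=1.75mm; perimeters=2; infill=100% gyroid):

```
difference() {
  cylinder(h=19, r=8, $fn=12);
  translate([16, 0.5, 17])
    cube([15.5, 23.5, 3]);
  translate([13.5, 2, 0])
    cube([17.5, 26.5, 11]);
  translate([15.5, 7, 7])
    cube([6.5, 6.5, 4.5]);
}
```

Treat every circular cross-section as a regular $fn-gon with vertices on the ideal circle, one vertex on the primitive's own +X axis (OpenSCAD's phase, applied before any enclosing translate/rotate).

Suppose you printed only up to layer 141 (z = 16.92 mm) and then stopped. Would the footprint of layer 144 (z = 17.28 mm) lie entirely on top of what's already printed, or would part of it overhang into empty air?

Compare the two slices. At z = 16.92: the r=8 cylinder contributes a regular 12-gon of circumradius 8 (area = (12/2)·8.000²·sin(360°/12) = 192.00 mm²); the cube at (16, 0.5) does not reach this height (z outside [17, 20]); the cube at (13.5, 2) is absent (z outside [0, 11]); the cube at (15.5, 7) is absent (z outside [7, 11.5]); Taking the first minus the rest: none of the subtracted shapes is present at this height, so the r=8 cylinder is unchanged — area = 192.00 mm². At z = 17.28: the cylinder: section is a regular 12-gon, circumradius r=8 (area = (12/2)·8.000²·sin(360°/12) = 192.00 mm²); the cube at (16, 0.5) (footprint 15.5×23.5) is included at this height (area 364.25 mm²); the cube at (13.5, 2) is absent (z outside [0, 11]); the cube at (15.5, 7) is not intersected at this z (z outside [7, 11.5]); Subtracting the remaining from the first: starting from the r=8 cylinder (192.00 mm²), the 15.5×23.5 cube at (16, 0.5) misses the remaining region (no effect) — area = 192.00 mm². Checking containment: the cross-section at z = 17.28 is a subset of the cross-section at z = 16.92.

entirely on top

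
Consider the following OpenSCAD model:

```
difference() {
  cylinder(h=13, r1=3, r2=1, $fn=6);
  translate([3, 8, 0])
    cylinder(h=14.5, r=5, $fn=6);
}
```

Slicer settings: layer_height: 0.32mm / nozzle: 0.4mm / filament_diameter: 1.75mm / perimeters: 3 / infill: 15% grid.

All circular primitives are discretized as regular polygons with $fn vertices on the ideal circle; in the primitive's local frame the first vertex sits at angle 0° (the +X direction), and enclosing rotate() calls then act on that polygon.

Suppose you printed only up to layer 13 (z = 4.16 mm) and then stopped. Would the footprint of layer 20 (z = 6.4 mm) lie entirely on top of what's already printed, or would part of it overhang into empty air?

Compare the two slices. At z = 4.16: the cone contributes a regular 6-gon of circumradius 2.360 (interpolated between r1=3 and r2=1 at t=0.320) (area = (6/2)·2.360²·sin(360°/6) = 14.47 mm²); the r=5 cylinder at (3, 8) gives a regular 6-gon of circumradius 5 (constant along its height) (area = (6/2)·5.000²·sin(360°/6) = 64.95 mm²); Subtracting the remaining from the first: starting from the cone (14.47 mm²), the r=5 cylinder at (3, 8) misses the remaining region (no effect) — area = 14.47 mm². At z = 6.4: the cone (r1=3→r2=1) has section circumradius 2.015 here — a regular 6-gon (area = (6/2)·2.015²·sin(360°/6) = 10.55 mm²); the cylinder at (3, 8): section is a regular 6-gon, circumradius r=5 (area = (6/2)·5.000²·sin(360°/6) = 64.95 mm²); Subtracting the remaining from the first: starting from the cone (10.55 mm²), the r=5 cylinder at (3, 8) misses the remaining region (no effect) — area = 10.55 mm². Checking containment: the cross-section at z = 6.4 is a subset of the cross-section at z = 4.16.

entirely on top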